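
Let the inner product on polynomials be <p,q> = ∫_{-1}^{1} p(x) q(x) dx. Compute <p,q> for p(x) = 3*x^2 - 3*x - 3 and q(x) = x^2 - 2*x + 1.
<p,q> = -4/5

Expand the product: p(x)·q(x) = 3*x^4 - 9*x^3 + 6*x^2 + 3*x - 3.
∫_{-1}^{1} of each monomial x^k gives [2/(k+1) if k even, 0 if k odd]. Integrating term-by-term (or equivalently evaluating the antiderivative F(x) = 3*x^5/5 - 9*x^4/4 + 2*x^3 + 3*x^2/2 - 3*x at the endpoints):
  F(1) − F(−1) = -23/20 − (-7/20) = -4/5.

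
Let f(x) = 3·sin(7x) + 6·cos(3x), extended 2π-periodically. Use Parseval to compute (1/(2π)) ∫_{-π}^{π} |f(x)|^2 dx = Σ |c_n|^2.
Σ |c_n|^2 = 45/2

Expand |f|^2 and use orthogonality of {sin(nx), cos(mx)} on [-π, π]:
  ∫_{-π}^{π} sin(nx)^2 dx = π, ∫ cos(mx)^2 dx = π, and cross terms integrate to 0.
So ∫_{-π}^{π} f(x)^2 dx = 3^2 · π + 6^2 · π = (9 + 36)π.
Divide by 2π: (9 + 36)/2 = 45/2.
By Parseval, this equals Σ |c_n|^2.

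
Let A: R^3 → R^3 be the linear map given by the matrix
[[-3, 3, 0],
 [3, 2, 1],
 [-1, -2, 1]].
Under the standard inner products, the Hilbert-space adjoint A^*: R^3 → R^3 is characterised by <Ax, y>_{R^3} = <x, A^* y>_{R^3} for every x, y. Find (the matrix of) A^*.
A^* = A^T =
[[-3, 3, -1],
 [3, 2, -2],
 [0, 1, 1]]

For real matrices with standard dot products, the defining identity <Ax, y> = <x, A^* y> gives (Ax)^T y = x^T (A^*) y, i.e. x^T A^T y = x^T (A^*) y. Since this holds for all x, y, we must have A^* = A^T. Therefore
A^* =
[[-3, 3, -1],
 [3, 2, -2],
 [0, 1, 1]].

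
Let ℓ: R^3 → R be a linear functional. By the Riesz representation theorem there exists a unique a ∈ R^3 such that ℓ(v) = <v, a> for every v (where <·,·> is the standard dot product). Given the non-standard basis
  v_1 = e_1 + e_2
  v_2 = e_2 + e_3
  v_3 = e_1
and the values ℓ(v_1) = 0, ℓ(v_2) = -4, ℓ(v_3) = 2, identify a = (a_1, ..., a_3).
a = (2, -2, -2)

Write a = (a_1, ..., a_3) in the standard basis. For each basis vector v_i, ℓ(v_i) = <v_i, a> is a linear equation in the a_j's. Collect the n equations into a matrix system V a = ℓ, where row i of V is v_i (expressed in the standard basis). Since V is invertible (lower-triangular with 1s on the diagonal, up to permutation), solve by back-substitution:
  V =
[[1, 1, 0],
 [0, 1, 1],
 [1, 0, 0]]
  V a = (0, -4, 2)
Solving gives a = (2, -2, -2).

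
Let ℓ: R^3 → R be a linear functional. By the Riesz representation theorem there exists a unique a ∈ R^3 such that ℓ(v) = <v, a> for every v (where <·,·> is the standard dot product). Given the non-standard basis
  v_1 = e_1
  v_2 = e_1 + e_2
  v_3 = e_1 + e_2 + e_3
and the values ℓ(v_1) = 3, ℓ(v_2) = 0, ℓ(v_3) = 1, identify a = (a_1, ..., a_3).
a = (3, -3, 1)

Write a = (a_1, ..., a_3) in the standard basis. For each basis vector v_i, ℓ(v_i) = <v_i, a> is a linear equation in the a_j's. Collect the n equations into a matrix system V a = ℓ, where row i of V is v_i (expressed in the standard basis). Since V is invertible (lower-triangular with 1s on the diagonal, up to permutation), solve by back-substitution:
  V =
[[1, 0, 0],
 [1, 1, 0],
 [1, 1, 1]]
  V a = (3, 0, 1)
Solving gives a = (3, -3, 1).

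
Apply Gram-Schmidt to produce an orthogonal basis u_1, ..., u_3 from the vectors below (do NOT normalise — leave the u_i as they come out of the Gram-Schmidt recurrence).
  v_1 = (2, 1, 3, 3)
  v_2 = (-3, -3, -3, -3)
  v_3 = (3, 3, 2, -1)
Orthogonal basis:
  u_1 = (2, 1, 3, 3)
  u_2 = (-15/23, -42/23, 12/23, 12/23)
  u_3 = (10/11, -5/11, 14/11, -19/11)

Apply the Gram-Schmidt recurrence
  u_1 = v_1
  u_i = v_i − Σ_{j<i} ((v_i · u_j) / (u_j · u_j)) · u_j.

Step by step this gives:
  u_1 = (2, 1, 3, 3)
  u_2 = (-15/23, -42/23, 12/23, 12/23)
  u_3 = (10/11, -5/11, 14/11, -19/11)

Orthogonality check:
  u_2 · u_1 = 0 (should be 0)
  u_3 · u_1 = 0 (should be 0)
  u_3 · u_2 = 0 (should be 0)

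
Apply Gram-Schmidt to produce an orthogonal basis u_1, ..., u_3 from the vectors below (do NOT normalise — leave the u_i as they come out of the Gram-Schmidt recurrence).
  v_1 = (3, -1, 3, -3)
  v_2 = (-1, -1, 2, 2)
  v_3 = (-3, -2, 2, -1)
Orthogonal basis:
  u_1 = (3, -1, 3, -3)
  u_2 = (-11/14, -15/14, 31/14, 25/14)
  u_3 = (-365/138, -53/46, 25/138, -287/138)

Apply the Gram-Schmidt recurrence
  u_1 = v_1
  u_i = v_i − Σ_{j<i} ((v_i · u_j) / (u_j · u_j)) · u_j.

Step by step this gives:
  u_1 = (3, -1, 3, -3)
  u_2 = (-11/14, -15/14, 31/14, 25/14)
  u_3 = (-365/138, -53/46, 25/138, -287/138)

Orthogonality check:
  u_2 · u_1 = 0 (should be 0)
  u_3 · u_1 = 0 (should be 0)
  u_3 · u_2 = 0 (should be 0)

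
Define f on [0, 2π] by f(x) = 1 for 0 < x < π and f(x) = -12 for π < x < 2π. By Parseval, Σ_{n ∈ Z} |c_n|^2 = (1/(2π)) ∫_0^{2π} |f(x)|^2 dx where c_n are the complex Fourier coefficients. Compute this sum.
Σ |c_n|^2 = 145/2

Parseval equates the L^2 energy of f (normalised by 1/(2π)) with the ℓ^2 sum of its Fourier coefficients: (1/(2π)) ∫_0^{2π} |f|^2 = Σ |c_n|^2.
Compute the left side: (1/(2π)) [∫_0^π 1^2 dx + ∫_π^{2π} (-12)^2 dx] = (1/(2π)) · (1π + 144π) = (1 + 144)/2 = 145/2.
So Σ_{n ∈ Z} |c_n|^2 = 145/2.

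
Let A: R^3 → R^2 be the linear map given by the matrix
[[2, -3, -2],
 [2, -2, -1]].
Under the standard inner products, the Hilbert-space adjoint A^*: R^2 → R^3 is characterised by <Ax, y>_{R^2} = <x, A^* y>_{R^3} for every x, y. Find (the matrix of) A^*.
A^* = A^T =
[[2, 2],
 [-3, -2],
 [-2, -1]]

For real matrices with standard dot products, the defining identity <Ax, y> = <x, A^* y> gives (Ax)^T y = x^T (A^*) y, i.e. x^T A^T y = x^T (A^*) y. Since this holds for all x, y, we must have A^* = A^T. Therefore
A^* =
[[2, 2],
 [-3, -2],
 [-2, -1]].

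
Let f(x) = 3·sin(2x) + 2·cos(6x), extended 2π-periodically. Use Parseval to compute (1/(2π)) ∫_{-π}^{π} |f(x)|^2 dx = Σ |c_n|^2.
Σ |c_n|^2 = 13/2

Expand |f|^2 and use orthogonality of {sin(nx), cos(mx)} on [-π, π]:
  ∫_{-π}^{π} sin(nx)^2 dx = π, ∫ cos(mx)^2 dx = π, and cross terms integrate to 0.
So ∫_{-π}^{π} f(x)^2 dx = 3^2 · π + 2^2 · π = (9 + 4)π.
Divide by 2π: (9 + 4)/2 = 13/2.
By Parseval, this equals Σ |c_n|^2.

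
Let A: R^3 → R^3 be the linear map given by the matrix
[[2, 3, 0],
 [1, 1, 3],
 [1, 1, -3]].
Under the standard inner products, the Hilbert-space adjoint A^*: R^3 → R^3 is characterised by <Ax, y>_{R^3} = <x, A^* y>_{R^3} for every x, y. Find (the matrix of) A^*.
A^* = A^T =
[[2, 1, 1],
 [3, 1, 1],
 [0, 3, -3]]

For real matrices with standard dot products, the defining identity <Ax, y> = <x, A^* y> gives (Ax)^T y = x^T (A^*) y, i.e. x^T A^T y = x^T (A^*) y. Since this holds for all x, y, we must have A^* = A^T. Therefore
A^* =
[[2, 1, 1],
 [3, 1, 1],
 [0, 3, -3]].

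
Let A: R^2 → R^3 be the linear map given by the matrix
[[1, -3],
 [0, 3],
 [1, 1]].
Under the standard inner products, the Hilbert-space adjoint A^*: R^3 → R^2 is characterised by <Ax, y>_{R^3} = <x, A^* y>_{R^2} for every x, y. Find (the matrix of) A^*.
A^* = A^T =
[[1, 0, 1],
 [-3, 3, 1]]

For real matrices with standard dot products, the defining identity <Ax, y> = <x, A^* y> gives (Ax)^T y = x^T (A^*) y, i.e. x^T A^T y = x^T (A^*) y. Since this holds for all x, y, we must have A^* = A^T. Therefore
A^* =
[[1, 0, 1],
 [-3, 3, 1]].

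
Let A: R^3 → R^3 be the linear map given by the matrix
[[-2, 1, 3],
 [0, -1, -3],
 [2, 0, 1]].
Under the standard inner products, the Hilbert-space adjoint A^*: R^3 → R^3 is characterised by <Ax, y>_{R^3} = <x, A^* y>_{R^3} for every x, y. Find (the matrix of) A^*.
A^* = A^T =
[[-2, 0, 2],
 [1, -1, 0],
 [3, -3, 1]]

For real matrices with standard dot products, the defining identity <Ax, y> = <x, A^* y> gives (Ax)^T y = x^T (A^*) y, i.e. x^T A^T y = x^T (A^*) y. Since this holds for all x, y, we must have A^* = A^T. Therefore
A^* =
[[-2, 0, 2],
 [1, -1, 0],
 [3, -3, 1]].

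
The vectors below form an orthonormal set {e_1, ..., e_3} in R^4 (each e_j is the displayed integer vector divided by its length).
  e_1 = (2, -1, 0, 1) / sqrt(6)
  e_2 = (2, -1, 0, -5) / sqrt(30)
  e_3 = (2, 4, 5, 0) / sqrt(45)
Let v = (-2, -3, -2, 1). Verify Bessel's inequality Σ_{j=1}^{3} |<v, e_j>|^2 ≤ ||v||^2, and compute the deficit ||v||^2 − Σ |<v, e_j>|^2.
Σ |<v, e_j>|^2 = 146/9; ||v||^2 = 18; deficit = 16/9

Write each e_j = u_j / sqrt(<u_j, u_j>) where u_j is the displayed integer vector. Then <v, e_j> = <v, u_j> / sqrt(<u_j, u_j>), so |<v, e_j>|^2 = <v, u_j>^2 / <u_j, u_j>.
Coefficients: <v, e_1> = 0/sqrt(6), <v, e_2> = -6/sqrt(30), <v, e_3> = -26/sqrt(45).
Square and sum: Σ |<v, e_j>|^2 = 146/9.
Compute ||v||^2 = v·v = 18.
Deficit = 18 − 146/9 = 16/9 ≥ 0, confirming Bessel's inequality. (The deficit equals ||v − Σ <v,e_j> e_j||^2, the squared distance from v to span{e_j}.)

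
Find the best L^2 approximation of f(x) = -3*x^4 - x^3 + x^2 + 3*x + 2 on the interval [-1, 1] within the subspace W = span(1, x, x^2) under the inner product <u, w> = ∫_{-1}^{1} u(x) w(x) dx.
g(x) = -11*x^2/7 + 12*x/5 + 79/35

The best approximation g ∈ W is the orthogonal projection of f onto W. Writing g = a_0 + a_1 x + a_2 x^2, the coefficients solve the normal equations G · a = b where
  G_{ij} = <φ_i, φ_j> and b_i = <f, φ_i>, with φ_0 = 1, φ_1 = x, φ_2 = x^2.
G =
  [2, 0, 2/3]
  [0, 2/3, 0]
  [2/3, 0, 2/5],
b = (52/15, 8/5, 92/105).
Solving gives a_0 = 79/35, a_1 = 12/5, a_2 = -11/7, so
  g(x) = -11*x^2/7 + 12*x/5 + 79/35.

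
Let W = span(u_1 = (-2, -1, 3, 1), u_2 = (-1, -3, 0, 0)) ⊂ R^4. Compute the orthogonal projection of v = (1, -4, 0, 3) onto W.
proj_W(v) = (-26/25, -83/25, -3/25, -1/25)

Set up U = [u_1 | ... | u_2] ∈ R^(4×2). The projector onto W = col(U) is P = U (U^T U)^(-1) U^T.
Compute U^T U =
  [15, 5]
  [5, 10],
and U^T v = (5, 11).
Solve U^T U · c = U^T v for the coefficients: c = (-1/25, 28/25). The projection is proj_W(v) = U c.
Check: (v - proj_W(v)) · u_1 = 0  (should be 0).
Check: (v - proj_W(v)) · u_2 = 0  (should be 0).
Result: proj_W(v) = (-26/25, -83/25, -3/25, -1/25).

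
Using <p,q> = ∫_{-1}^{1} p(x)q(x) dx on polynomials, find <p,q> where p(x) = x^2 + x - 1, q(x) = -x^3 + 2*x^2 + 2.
<p,q> = -18/5

Expand the product: p(x)·q(x) = -x^5 + x^4 + 3*x^3 + 2*x - 2.
∫_{-1}^{1} of each monomial x^k gives [2/(k+1) if k even, 0 if k odd]. Integrating term-by-term (or equivalently evaluating the antiderivative F(x) = -x^6/6 + x^5/5 + 3*x^4/4 + x^2 - 2*x at the endpoints):
  F(1) − F(−1) = -13/60 − (203/60) = -18/5.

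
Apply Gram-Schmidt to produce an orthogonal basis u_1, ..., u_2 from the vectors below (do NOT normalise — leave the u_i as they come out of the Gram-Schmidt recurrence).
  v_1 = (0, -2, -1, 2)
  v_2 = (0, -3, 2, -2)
Orthogonal basis:
  u_1 = (0, -2, -1, 2)
  u_2 = (0, -3, 2, -2)

Apply the Gram-Schmidt recurrence
  u_1 = v_1
  u_i = v_i − Σ_{j<i} ((v_i · u_j) / (u_j · u_j)) · u_j.

Step by step this gives:
  u_1 = (0, -2, -1, 2)
  u_2 = (0, -3, 2, -2)

Orthogonality check:
  u_2 · u_1 = 0 (should be 0)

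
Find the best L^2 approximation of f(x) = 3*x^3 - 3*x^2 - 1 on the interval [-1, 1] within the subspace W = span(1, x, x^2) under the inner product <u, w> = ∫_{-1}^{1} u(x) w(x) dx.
g(x) = -3*x^2 + 9*x/5 - 1

The best approximation g ∈ W is the orthogonal projection of f onto W. Writing g = a_0 + a_1 x + a_2 x^2, the coefficients solve the normal equations G · a = b where
  G_{ij} = <φ_i, φ_j> and b_i = <f, φ_i>, with φ_0 = 1, φ_1 = x, φ_2 = x^2.
G =
  [2, 0, 2/3]
  [0, 2/3, 0]
  [2/3, 0, 2/5],
b = (-4, 6/5, -28/15).
Solving gives a_0 = -1, a_1 = 9/5, a_2 = -3, so
  g(x) = -3*x^2 + 9*x/5 - 1.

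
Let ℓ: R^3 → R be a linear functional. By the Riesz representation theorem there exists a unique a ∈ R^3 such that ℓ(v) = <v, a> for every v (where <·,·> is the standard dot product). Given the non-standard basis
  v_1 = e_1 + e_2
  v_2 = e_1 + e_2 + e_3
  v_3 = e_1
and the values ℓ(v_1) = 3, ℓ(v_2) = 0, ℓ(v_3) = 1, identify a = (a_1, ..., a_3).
a = (1, 2, -3)

Write a = (a_1, ..., a_3) in the standard basis. For each basis vector v_i, ℓ(v_i) = <v_i, a> is a linear equation in the a_j's. Collect the n equations into a matrix system V a = ℓ, where row i of V is v_i (expressed in the standard basis). Since V is invertible (lower-triangular with 1s on the diagonal, up to permutation), solve by back-substitution:
  V =
[[1, 1, 0],
 [1, 1, 1],
 [1, 0, 0]]
  V a = (3, 0, 1)
Solving gives a = (1, 2, -3).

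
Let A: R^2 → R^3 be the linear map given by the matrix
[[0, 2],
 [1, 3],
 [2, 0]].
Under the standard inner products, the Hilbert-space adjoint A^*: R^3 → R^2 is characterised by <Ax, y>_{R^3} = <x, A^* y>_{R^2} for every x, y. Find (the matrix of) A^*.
A^* = A^T =
[[0, 1, 2],
 [2, 3, 0]]

For real matrices with standard dot products, the defining identity <Ax, y> = <x, A^* y> gives (Ax)^T y = x^T (A^*) y, i.e. x^T A^T y = x^T (A^*) y. Since this holds for all x, y, we must have A^* = A^T. Therefore
A^* =
[[0, 1, 2],
 [2, 3, 0]].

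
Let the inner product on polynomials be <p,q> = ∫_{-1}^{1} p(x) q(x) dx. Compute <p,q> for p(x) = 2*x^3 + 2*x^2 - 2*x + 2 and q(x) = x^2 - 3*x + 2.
<p,q> = 72/5

Expand the product: p(x)·q(x) = 2*x^5 - 4*x^4 - 4*x^3 + 12*x^2 - 10*x + 4.
∫_{-1}^{1} of each monomial x^k gives [2/(k+1) if k even, 0 if k odd]. Integrating term-by-term (or equivalently evaluating the antiderivative F(x) = x^6/3 - 4*x^5/5 - x^4 + 4*x^3 - 5*x^2 + 4*x at the endpoints):
  F(1) − F(−1) = 23/15 − (-193/15) = 72/5.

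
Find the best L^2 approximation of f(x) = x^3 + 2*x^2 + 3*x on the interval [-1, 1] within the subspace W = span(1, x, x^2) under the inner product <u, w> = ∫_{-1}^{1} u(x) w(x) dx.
g(x) = 2*x^2 + 18*x/5

The best approximation g ∈ W is the orthogonal projection of f onto W. Writing g = a_0 + a_1 x + a_2 x^2, the coefficients solve the normal equations G · a = b where
  G_{ij} = <φ_i, φ_j> and b_i = <f, φ_i>, with φ_0 = 1, φ_1 = x, φ_2 = x^2.
G =
  [2, 0, 2/3]
  [0, 2/3, 0]
  [2/3, 0, 2/5],
b = (4/3, 12/5, 4/5).
Solving gives a_0 = 0, a_1 = 18/5, a_2 = 2, so
  g(x) = 2*x^2 + 18*x/5.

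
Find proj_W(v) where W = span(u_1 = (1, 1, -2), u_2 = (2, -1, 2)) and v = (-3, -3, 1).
proj_W(v) = (-3, -1, 2)

Set up U = [u_1 | ... | u_2] ∈ R^(3×2). The projector onto W = col(U) is P = U (U^T U)^(-1) U^T.
Compute U^T U =
  [6, -3]
  [-3, 9],
and U^T v = (-8, -1).
Solve U^T U · c = U^T v for the coefficients: c = (-5/3, -2/3). The projection is proj_W(v) = U c.
Check: (v - proj_W(v)) · u_1 = 0  (should be 0).
Check: (v - proj_W(v)) · u_2 = 0  (should be 0).
Result: proj_W(v) = (-3, -1, 2).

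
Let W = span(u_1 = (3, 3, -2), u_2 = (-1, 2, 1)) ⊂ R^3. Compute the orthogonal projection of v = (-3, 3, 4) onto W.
proj_W(v) = (-477/131, 405/131, 416/131)

Set up U = [u_1 | ... | u_2] ∈ R^(3×2). The projector onto W = col(U) is P = U (U^T U)^(-1) U^T.
Compute U^T U =
  [22, 1]
  [1, 6],
and U^T v = (-8, 13).
Solve U^T U · c = U^T v for the coefficients: c = (-61/131, 294/131). The projection is proj_W(v) = U c.
Check: (v - proj_W(v)) · u_1 = 0  (should be 0).
Check: (v - proj_W(v)) · u_2 = 0  (should be 0).
Result: proj_W(v) = (-477/131, 405/131, 416/131).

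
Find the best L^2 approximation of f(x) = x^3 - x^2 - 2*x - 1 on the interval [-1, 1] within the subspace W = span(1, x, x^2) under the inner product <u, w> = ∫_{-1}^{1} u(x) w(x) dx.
g(x) = -x^2 - 7*x/5 - 1

The best approximation g ∈ W is the orthogonal projection of f onto W. Writing g = a_0 + a_1 x + a_2 x^2, the coefficients solve the normal equations G · a = b where
  G_{ij} = <φ_i, φ_j> and b_i = <f, φ_i>, with φ_0 = 1, φ_1 = x, φ_2 = x^2.
G =
  [2, 0, 2/3]
  [0, 2/3, 0]
  [2/3, 0, 2/5],
b = (-8/3, -14/15, -16/15).
Solving gives a_0 = -1, a_1 = -7/5, a_2 = -1, so
  g(x) = -x^2 - 7*x/5 - 1.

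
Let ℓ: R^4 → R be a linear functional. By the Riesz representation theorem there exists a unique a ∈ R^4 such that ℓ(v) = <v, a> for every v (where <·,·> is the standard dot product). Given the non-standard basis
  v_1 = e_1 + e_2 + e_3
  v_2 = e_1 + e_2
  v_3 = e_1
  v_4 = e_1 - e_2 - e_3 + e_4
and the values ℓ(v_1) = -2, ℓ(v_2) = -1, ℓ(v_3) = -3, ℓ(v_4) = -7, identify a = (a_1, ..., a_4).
a = (-3, 2, -1, -3)

Write a = (a_1, ..., a_4) in the standard basis. For each basis vector v_i, ℓ(v_i) = <v_i, a> is a linear equation in the a_j's. Collect the n equations into a matrix system V a = ℓ, where row i of V is v_i (expressed in the standard basis). Since V is invertible (lower-triangular with 1s on the diagonal, up to permutation), solve by back-substitution:
  V =
[[1, 1, 1, 0],
 [1, 1, 0, 0],
 [1, 0, 0, 0],
 [1, -1, -1, 1]]
  V a = (-2, -1, -3, -7)
Solving gives a = (-3, 2, -1, -3).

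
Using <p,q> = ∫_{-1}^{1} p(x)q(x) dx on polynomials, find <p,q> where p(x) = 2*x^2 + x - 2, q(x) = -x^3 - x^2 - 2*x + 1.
<p,q> = -58/15

Expand the product: p(x)·q(x) = -2*x^5 - 3*x^4 - 3*x^3 + 2*x^2 + 5*x - 2.
∫_{-1}^{1} of each monomial x^k gives [2/(k+1) if k even, 0 if k odd]. Integrating term-by-term (or equivalently evaluating the antiderivative F(x) = -x^6/3 - 3*x^5/5 - 3*x^4/4 + 2*x^3/3 + 5*x^2/2 - 2*x at the endpoints):
  F(1) − F(−1) = -31/60 − (67/20) = -58/15.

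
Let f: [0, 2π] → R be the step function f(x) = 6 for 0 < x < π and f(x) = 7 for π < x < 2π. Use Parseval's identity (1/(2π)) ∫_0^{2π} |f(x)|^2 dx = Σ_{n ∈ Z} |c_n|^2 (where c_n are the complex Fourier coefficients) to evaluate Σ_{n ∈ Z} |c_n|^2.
Σ |c_n|^2 = 85/2

Parseval equates the L^2 energy of f (normalised by 1/(2π)) with the ℓ^2 sum of its Fourier coefficients: (1/(2π)) ∫_0^{2π} |f|^2 = Σ |c_n|^2.
Compute the left side: (1/(2π)) [∫_0^π 6^2 dx + ∫_π^{2π} 7^2 dx] = (1/(2π)) · (36π + 49π) = (36 + 49)/2 = 85/2.
So Σ_{n ∈ Z} |c_n|^2 = 85/2.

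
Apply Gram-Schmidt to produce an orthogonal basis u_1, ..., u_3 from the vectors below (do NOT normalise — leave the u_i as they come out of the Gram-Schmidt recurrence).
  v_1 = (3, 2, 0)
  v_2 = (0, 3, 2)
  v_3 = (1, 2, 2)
Orthogonal basis:
  u_1 = (3, 2, 0)
  u_2 = (-18/13, 27/13, 2)
  u_3 = (40/133, -60/133, 90/133)

Apply the Gram-Schmidt recurrence
  u_1 = v_1
  u_i = v_i − Σ_{j<i} ((v_i · u_j) / (u_j · u_j)) · u_j.

Step by step this gives:
  u_1 = (3, 2, 0)
  u_2 = (-18/13, 27/13, 2)
  u_3 = (40/133, -60/133, 90/133)

Orthogonality check:
  u_2 · u_1 = 0 (should be 0)
  u_3 · u_1 = 0 (should be 0)
  u_3 · u_2 = 0 (should be 0)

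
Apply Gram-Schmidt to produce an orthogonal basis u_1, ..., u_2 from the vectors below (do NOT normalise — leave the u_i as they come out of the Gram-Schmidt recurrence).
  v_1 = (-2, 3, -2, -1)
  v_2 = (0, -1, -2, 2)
Orthogonal basis:
  u_1 = (-2, 3, -2, -1)
  u_2 = (-1/9, -5/6, -19/9, 35/18)

Apply the Gram-Schmidt recurrence
  u_1 = v_1
  u_i = v_i − Σ_{j<i} ((v_i · u_j) / (u_j · u_j)) · u_j.

Step by step this gives:
  u_1 = (-2, 3, -2, -1)
  u_2 = (-1/9, -5/6, -19/9, 35/18)

Orthogonality check:
  u_2 · u_1 = 0 (should be 0)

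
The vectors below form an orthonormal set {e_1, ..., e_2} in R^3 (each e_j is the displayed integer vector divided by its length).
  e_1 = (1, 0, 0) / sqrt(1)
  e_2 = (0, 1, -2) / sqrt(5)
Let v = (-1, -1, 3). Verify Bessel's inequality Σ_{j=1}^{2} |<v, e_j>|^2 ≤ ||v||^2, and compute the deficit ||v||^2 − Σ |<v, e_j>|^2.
Σ |<v, e_j>|^2 = 54/5; ||v||^2 = 11; deficit = 1/5

Write each e_j = u_j / sqrt(<u_j, u_j>) where u_j is the displayed integer vector. Then <v, e_j> = <v, u_j> / sqrt(<u_j, u_j>), so |<v, e_j>|^2 = <v, u_j>^2 / <u_j, u_j>.
Coefficients: <v, e_1> = -1/sqrt(1), <v, e_2> = -7/sqrt(5).
Square and sum: Σ |<v, e_j>|^2 = 54/5.
Compute ||v||^2 = v·v = 11.
Deficit = 11 − 54/5 = 1/5 ≥ 0, confirming Bessel's inequality. (The deficit equals ||v − Σ <v,e_j> e_j||^2, the squared distance from v to span{e_j}.)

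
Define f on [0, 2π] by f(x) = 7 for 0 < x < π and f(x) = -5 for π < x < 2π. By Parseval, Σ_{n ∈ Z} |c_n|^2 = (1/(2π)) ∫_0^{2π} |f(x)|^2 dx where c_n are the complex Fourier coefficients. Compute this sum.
Σ |c_n|^2 = 37

Parseval equates the L^2 energy of f (normalised by 1/(2π)) with the ℓ^2 sum of its Fourier coefficients: (1/(2π)) ∫_0^{2π} |f|^2 = Σ |c_n|^2.
Compute the left side: (1/(2π)) [∫_0^π 7^2 dx + ∫_π^{2π} (-5)^2 dx] = (1/(2π)) · (49π + 25π) = (49 + 25)/2 = 37.
So Σ_{n ∈ Z} |c_n|^2 = 37.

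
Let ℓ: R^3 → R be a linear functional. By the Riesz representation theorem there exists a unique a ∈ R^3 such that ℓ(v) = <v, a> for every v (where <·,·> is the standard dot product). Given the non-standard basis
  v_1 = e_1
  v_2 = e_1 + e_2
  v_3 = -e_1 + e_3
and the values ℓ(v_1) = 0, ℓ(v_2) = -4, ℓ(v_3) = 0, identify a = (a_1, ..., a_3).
a = (0, -4, 0)

Write a = (a_1, ..., a_3) in the standard basis. For each basis vector v_i, ℓ(v_i) = <v_i, a> is a linear equation in the a_j's. Collect the n equations into a matrix system V a = ℓ, where row i of V is v_i (expressed in the standard basis). Since V is invertible (lower-triangular with 1s on the diagonal, up to permutation), solve by back-substitution:
  V =
[[1, 0, 0],
 [1, 1, 0],
 [-1, 0, 1]]
  V a = (0, -4, 0)
Solving gives a = (0, -4, 0).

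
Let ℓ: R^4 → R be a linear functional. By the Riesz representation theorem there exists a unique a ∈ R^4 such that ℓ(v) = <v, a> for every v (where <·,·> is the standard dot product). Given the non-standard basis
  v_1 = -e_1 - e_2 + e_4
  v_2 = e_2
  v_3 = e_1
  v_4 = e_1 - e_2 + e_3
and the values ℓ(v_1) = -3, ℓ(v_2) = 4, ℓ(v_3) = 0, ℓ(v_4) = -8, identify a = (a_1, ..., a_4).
a = (0, 4, -4, 1)

Write a = (a_1, ..., a_4) in the standard basis. For each basis vector v_i, ℓ(v_i) = <v_i, a> is a linear equation in the a_j's. Collect the n equations into a matrix system V a = ℓ, where row i of V is v_i (expressed in the standard basis). Since V is invertible (lower-triangular with 1s on the diagonal, up to permutation), solve by back-substitution:
  V =
[[-1, -1, 0, 1],
 [0, 1, 0, 0],
 [1, 0, 0, 0],
 [1, -1, 1, 0]]
  V a = (-3, 4, 0, -8)
Solving gives a = (0, 4, -4, 1).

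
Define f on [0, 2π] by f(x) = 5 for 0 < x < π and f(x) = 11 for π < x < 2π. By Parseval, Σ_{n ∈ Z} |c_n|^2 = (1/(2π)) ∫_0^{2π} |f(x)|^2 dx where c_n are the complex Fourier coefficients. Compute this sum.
Σ |c_n|^2 = 73

Parseval equates the L^2 energy of f (normalised by 1/(2π)) with the ℓ^2 sum of its Fourier coefficients: (1/(2π)) ∫_0^{2π} |f|^2 = Σ |c_n|^2.
Compute the left side: (1/(2π)) [∫_0^π 5^2 dx + ∫_π^{2π} 11^2 dx] = (1/(2π)) · (25π + 121π) = (25 + 121)/2 = 73.
So Σ_{n ∈ Z} |c_n|^2 = 73.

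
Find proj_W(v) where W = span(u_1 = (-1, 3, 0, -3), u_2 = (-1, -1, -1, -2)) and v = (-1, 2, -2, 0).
proj_W(v) = (-4/13, 16/13, 1/13, -1)

Set up U = [u_1 | ... | u_2] ∈ R^(4×2). The projector onto W = col(U) is P = U (U^T U)^(-1) U^T.
Compute U^T U =
  [19, 4]
  [4, 7],
and U^T v = (7, 1).
Solve U^T U · c = U^T v for the coefficients: c = (5/13, -1/13). The projection is proj_W(v) = U c.
Check: (v - proj_W(v)) · u_1 = 0  (should be 0).
Check: (v - proj_W(v)) · u_2 = 0  (should be 0).
Result: proj_W(v) = (-4/13, 16/13, 1/13, -1).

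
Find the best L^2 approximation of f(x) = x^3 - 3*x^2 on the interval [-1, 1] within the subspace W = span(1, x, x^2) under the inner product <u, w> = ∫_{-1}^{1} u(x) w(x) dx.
g(x) = -3*x^2 + 3*x/5

The best approximation g ∈ W is the orthogonal projection of f onto W. Writing g = a_0 + a_1 x + a_2 x^2, the coefficients solve the normal equations G · a = b where
  G_{ij} = <φ_i, φ_j> and b_i = <f, φ_i>, with φ_0 = 1, φ_1 = x, φ_2 = x^2.
G =
  [2, 0, 2/3]
  [0, 2/3, 0]
  [2/3, 0, 2/5],
b = (-2, 2/5, -6/5).
Solving gives a_0 = 0, a_1 = 3/5, a_2 = -3, so
  g(x) = -3*x^2 + 3*x/5.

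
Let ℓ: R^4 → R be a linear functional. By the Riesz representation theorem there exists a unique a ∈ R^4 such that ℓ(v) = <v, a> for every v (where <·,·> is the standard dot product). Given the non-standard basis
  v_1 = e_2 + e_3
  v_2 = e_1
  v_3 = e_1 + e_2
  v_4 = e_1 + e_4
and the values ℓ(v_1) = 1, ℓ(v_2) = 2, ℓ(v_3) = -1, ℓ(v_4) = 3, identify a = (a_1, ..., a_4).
a = (2, -3, 4, 1)

Write a = (a_1, ..., a_4) in the standard basis. For each basis vector v_i, ℓ(v_i) = <v_i, a> is a linear equation in the a_j's. Collect the n equations into a matrix system V a = ℓ, where row i of V is v_i (expressed in the standard basis). Since V is invertible (lower-triangular with 1s on the diagonal, up to permutation), solve by back-substitution:
  V =
[[0, 1, 1, 0],
 [1, 0, 0, 0],
 [1, 1, 0, 0],
 [1, 0, 0, 1]]
  V a = (1, 2, -1, 3)
Solving gives a = (2, -3, 4, 1).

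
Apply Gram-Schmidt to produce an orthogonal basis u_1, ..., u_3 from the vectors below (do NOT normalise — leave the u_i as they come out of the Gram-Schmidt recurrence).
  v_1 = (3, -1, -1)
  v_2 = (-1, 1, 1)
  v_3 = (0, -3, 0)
Orthogonal basis:
  u_1 = (3, -1, -1)
  u_2 = (4/11, 6/11, 6/11)
  u_3 = (0, -3/2, 3/2)

Apply the Gram-Schmidt recurrence
  u_1 = v_1
  u_i = v_i − Σ_{j<i} ((v_i · u_j) / (u_j · u_j)) · u_j.

Step by step this gives:
  u_1 = (3, -1, -1)
  u_2 = (4/11, 6/11, 6/11)
  u_3 = (0, -3/2, 3/2)

Orthogonality check:
  u_2 · u_1 = 0 (should be 0)
  u_3 · u_1 = 0 (should be 0)
  u_3 · u_2 = 0 (should be 0)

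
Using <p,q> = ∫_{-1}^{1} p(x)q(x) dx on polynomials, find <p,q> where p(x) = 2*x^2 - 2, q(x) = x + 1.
<p,q> = -8/3

Expand the product: p(x)·q(x) = 2*x^3 + 2*x^2 - 2*x - 2.
∫_{-1}^{1} of each monomial x^k gives [2/(k+1) if k even, 0 if k odd]. Integrating term-by-term (or equivalently evaluating the antiderivative F(x) = x^4/2 + 2*x^3/3 - x^2 - 2*x at the endpoints):
  F(1) − F(−1) = -11/6 − (5/6) = -8/3.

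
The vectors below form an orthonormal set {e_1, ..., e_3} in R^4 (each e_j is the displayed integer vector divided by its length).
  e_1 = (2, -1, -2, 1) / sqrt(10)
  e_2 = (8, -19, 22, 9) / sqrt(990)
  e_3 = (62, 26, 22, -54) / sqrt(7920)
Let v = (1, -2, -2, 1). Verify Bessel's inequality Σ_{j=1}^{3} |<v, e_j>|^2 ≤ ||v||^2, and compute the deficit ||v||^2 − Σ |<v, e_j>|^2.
Σ |<v, e_j>|^2 = 46/5; ||v||^2 = 10; deficit = 4/5

Write each e_j = u_j / sqrt(<u_j, u_j>) where u_j is the displayed integer vector. Then <v, e_j> = <v, u_j> / sqrt(<u_j, u_j>), so |<v, e_j>|^2 = <v, u_j>^2 / <u_j, u_j>.
Coefficients: <v, e_1> = 9/sqrt(10), <v, e_2> = 11/sqrt(990), <v, e_3> = -88/sqrt(7920).
Square and sum: Σ |<v, e_j>|^2 = 46/5.
Compute ||v||^2 = v·v = 10.
Deficit = 10 − 46/5 = 4/5 ≥ 0, confirming Bessel's inequality. (The deficit equals ||v − Σ <v,e_j> e_j||^2, the squared distance from v to span{e_j}.)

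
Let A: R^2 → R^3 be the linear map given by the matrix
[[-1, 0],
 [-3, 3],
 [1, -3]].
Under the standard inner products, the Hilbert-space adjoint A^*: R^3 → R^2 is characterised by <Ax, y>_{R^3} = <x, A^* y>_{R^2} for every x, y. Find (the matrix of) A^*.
A^* = A^T =
[[-1, -3, 1],
 [0, 3, -3]]

For real matrices with standard dot products, the defining identity <Ax, y> = <x, A^* y> gives (Ax)^T y = x^T (A^*) y, i.e. x^T A^T y = x^T (A^*) y. Since this holds for all x, y, we must have A^* = A^T. Therefore
A^* =
[[-1, -3, 1],
 [0, 3, -3]].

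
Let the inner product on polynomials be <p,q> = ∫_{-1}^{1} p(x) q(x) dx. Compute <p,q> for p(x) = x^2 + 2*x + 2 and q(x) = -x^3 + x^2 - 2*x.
<p,q> = -26/15

Expand the product: p(x)·q(x) = -x^5 - x^4 - 2*x^3 - 2*x^2 - 4*x.
∫_{-1}^{1} of each monomial x^k gives [2/(k+1) if k even, 0 if k odd]. Integrating term-by-term (or equivalently evaluating the antiderivative F(x) = -x^6/6 - x^5/5 - x^4/2 - 2*x^3/3 - 2*x^2 at the endpoints):
  F(1) − F(−1) = -53/15 − (-9/5) = -26/15.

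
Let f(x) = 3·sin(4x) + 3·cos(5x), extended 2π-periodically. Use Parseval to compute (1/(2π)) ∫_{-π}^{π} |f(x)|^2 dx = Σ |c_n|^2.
Σ |c_n|^2 = 9

Expand |f|^2 and use orthogonality of {sin(nx), cos(mx)} on [-π, π]:
  ∫_{-π}^{π} sin(nx)^2 dx = π, ∫ cos(mx)^2 dx = π, and cross terms integrate to 0.
So ∫_{-π}^{π} f(x)^2 dx = 3^2 · π + 3^2 · π = (9 + 9)π.
Divide by 2π: (9 + 9)/2 = 9.
By Parseval, this equals Σ |c_n|^2.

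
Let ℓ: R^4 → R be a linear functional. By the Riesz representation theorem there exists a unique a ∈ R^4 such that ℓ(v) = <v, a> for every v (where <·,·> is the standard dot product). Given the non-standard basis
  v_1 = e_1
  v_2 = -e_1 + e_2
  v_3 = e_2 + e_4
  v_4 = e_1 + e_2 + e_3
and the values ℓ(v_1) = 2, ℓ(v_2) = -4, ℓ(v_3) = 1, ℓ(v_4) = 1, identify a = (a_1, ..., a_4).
a = (2, -2, 1, 3)

Write a = (a_1, ..., a_4) in the standard basis. For each basis vector v_i, ℓ(v_i) = <v_i, a> is a linear equation in the a_j's. Collect the n equations into a matrix system V a = ℓ, where row i of V is v_i (expressed in the standard basis). Since V is invertible (lower-triangular with 1s on the diagonal, up to permutation), solve by back-substitution:
  V =
[[1, 0, 0, 0],
 [-1, 1, 0, 0],
 [0, 1, 0, 1],
 [1, 1, 1, 0]]
  V a = (2, -4, 1, 1)
Solving gives a = (2, -2, 1, 3).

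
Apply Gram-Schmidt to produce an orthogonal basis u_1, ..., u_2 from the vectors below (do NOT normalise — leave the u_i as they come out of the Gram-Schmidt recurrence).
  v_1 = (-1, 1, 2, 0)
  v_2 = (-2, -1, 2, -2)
Orthogonal basis:
  u_1 = (-1, 1, 2, 0)
  u_2 = (-7/6, -11/6, 1/3, -2)

Apply the Gram-Schmidt recurrence
  u_1 = v_1
  u_i = v_i − Σ_{j<i} ((v_i · u_j) / (u_j · u_j)) · u_j.

Step by step this gives:
  u_1 = (-1, 1, 2, 0)
  u_2 = (-7/6, -11/6, 1/3, -2)

Orthogonality check:
  u_2 · u_1 = 0 (should be 0)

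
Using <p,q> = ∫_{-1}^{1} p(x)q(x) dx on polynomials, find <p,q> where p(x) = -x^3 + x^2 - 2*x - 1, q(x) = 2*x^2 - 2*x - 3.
<p,q> = 104/15

Expand the product: p(x)·q(x) = -2*x^5 + 4*x^4 - 3*x^3 - x^2 + 8*x + 3.
∫_{-1}^{1} of each monomial x^k gives [2/(k+1) if k even, 0 if k odd]. Integrating term-by-term (or equivalently evaluating the antiderivative F(x) = -x^6/3 + 4*x^5/5 - 3*x^4/4 - x^3/3 + 4*x^2 + 3*x at the endpoints):
  F(1) − F(−1) = 383/60 − (-11/20) = 104/15.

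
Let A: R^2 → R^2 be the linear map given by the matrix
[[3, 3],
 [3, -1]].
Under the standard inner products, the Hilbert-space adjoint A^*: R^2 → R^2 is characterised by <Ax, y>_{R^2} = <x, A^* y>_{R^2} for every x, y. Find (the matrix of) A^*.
A^* = A^T =
[[3, 3],
 [3, -1]]

For real matrices with standard dot products, the defining identity <Ax, y> = <x, A^* y> gives (Ax)^T y = x^T (A^*) y, i.e. x^T A^T y = x^T (A^*) y. Since this holds for all x, y, we must have A^* = A^T. Therefore
A^* =
[[3, 3],
 [3, -1]].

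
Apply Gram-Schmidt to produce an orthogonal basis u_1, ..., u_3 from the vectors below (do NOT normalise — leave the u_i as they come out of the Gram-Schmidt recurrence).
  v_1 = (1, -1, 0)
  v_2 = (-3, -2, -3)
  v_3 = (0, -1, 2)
Orthogonal basis:
  u_1 = (1, -1, 0)
  u_2 = (-5/2, -5/2, -3)
  u_3 = (-39/43, -39/43, 65/43)

Apply the Gram-Schmidt recurrence
  u_1 = v_1
  u_i = v_i − Σ_{j<i} ((v_i · u_j) / (u_j · u_j)) · u_j.

Step by step this gives:
  u_1 = (1, -1, 0)
  u_2 = (-5/2, -5/2, -3)
  u_3 = (-39/43, -39/43, 65/43)

Orthogonality check:
  u_2 · u_1 = 0 (should be 0)
  u_3 · u_1 = 0 (should be 0)
  u_3 · u_2 = 0 (should be 0)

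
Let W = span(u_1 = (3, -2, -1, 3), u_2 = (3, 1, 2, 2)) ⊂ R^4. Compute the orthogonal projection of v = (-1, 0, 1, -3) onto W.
proj_W(v) = (-525/293, 296/293, 121/293, -507/293)

Set up U = [u_1 | ... | u_2] ∈ R^(4×2). The projector onto W = col(U) is P = U (U^T U)^(-1) U^T.
Compute U^T U =
  [23, 11]
  [11, 18],
and U^T v = (-13, -7).
Solve U^T U · c = U^T v for the coefficients: c = (-157/293, -18/293). The projection is proj_W(v) = U c.
Check: (v - proj_W(v)) · u_1 = 0  (should be 0).
Check: (v - proj_W(v)) · u_2 = 0  (should be 0).
Result: proj_W(v) = (-525/293, 296/293, 121/293, -507/293).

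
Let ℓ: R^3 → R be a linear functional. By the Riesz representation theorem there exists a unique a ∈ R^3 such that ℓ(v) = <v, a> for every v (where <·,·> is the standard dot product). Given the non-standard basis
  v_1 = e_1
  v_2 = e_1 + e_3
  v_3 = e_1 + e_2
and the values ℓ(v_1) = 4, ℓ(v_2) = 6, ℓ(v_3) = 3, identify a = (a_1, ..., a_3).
a = (4, -1, 2)

Write a = (a_1, ..., a_3) in the standard basis. For each basis vector v_i, ℓ(v_i) = <v_i, a> is a linear equation in the a_j's. Collect the n equations into a matrix system V a = ℓ, where row i of V is v_i (expressed in the standard basis). Since V is invertible (lower-triangular with 1s on the diagonal, up to permutation), solve by back-substitution:
  V =
[[1, 0, 0],
 [1, 0, 1],
 [1, 1, 0]]
  V a = (4, 6, 3)
Solving gives a = (4, -1, 2).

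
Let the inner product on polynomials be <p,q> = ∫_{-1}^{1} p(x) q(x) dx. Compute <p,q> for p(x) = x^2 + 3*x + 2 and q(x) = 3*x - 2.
<p,q> = -10/3

Expand the product: p(x)·q(x) = 3*x^3 + 7*x^2 - 4.
∫_{-1}^{1} of each monomial x^k gives [2/(k+1) if k even, 0 if k odd]. Integrating term-by-term (or equivalently evaluating the antiderivative F(x) = 3*x^4/4 + 7*x^3/3 - 4*x at the endpoints):
  F(1) − F(−1) = -11/12 − (29/12) = -10/3.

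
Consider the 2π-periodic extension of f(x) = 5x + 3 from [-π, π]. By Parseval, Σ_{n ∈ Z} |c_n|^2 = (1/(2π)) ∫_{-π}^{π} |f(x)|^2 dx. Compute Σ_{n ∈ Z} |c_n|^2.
Σ |c_n|^2 = 25π^2/3 + 9

Expand and integrate term by term over [-π, π]:
  ∫ (5x)^2 dx = 25·(2π^3/3); ∫ 2·5·(3)·x dx = 0 (odd integrand); ∫ 3^2 dx = 9·2π.
So (1/(2π)) ∫_{-π}^{π} (5x + 3)^2 dx = 25π^2/3 + 9 = 25π^2/3 + 9.
Parseval ⇒ Σ |c_n|^2 = 25π^2/3 + 9.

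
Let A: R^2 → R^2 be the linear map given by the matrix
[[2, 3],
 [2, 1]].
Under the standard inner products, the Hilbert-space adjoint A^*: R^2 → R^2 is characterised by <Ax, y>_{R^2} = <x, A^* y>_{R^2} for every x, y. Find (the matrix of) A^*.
A^* = A^T =
[[2, 2],
 [3, 1]]

For real matrices with standard dot products, the defining identity <Ax, y> = <x, A^* y> gives (Ax)^T y = x^T (A^*) y, i.e. x^T A^T y = x^T (A^*) y. Since this holds for all x, y, we must have A^* = A^T. Therefore
A^* =
[[2, 2],
 [3, 1]].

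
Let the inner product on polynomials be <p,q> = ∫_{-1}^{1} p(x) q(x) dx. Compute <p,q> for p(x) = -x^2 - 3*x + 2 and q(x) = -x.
<p,q> = 2

Expand the product: p(x)·q(x) = x^3 + 3*x^2 - 2*x.
∫_{-1}^{1} of each monomial x^k gives [2/(k+1) if k even, 0 if k odd]. Integrating term-by-term (or equivalently evaluating the antiderivative F(x) = x^4/4 + x^3 - x^2 at the endpoints):
  F(1) − F(−1) = 1/4 − (-7/4) = 2.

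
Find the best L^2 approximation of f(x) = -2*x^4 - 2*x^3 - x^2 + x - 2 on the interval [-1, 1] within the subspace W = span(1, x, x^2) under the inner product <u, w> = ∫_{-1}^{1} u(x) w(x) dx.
g(x) = -19*x^2/7 - x/5 - 64/35

The best approximation g ∈ W is the orthogonal projection of f onto W. Writing g = a_0 + a_1 x + a_2 x^2, the coefficients solve the normal equations G · a = b where
  G_{ij} = <φ_i, φ_j> and b_i = <f, φ_i>, with φ_0 = 1, φ_1 = x, φ_2 = x^2.
G =
  [2, 0, 2/3]
  [0, 2/3, 0]
  [2/3, 0, 2/5],
b = (-82/15, -2/15, -242/105).
Solving gives a_0 = -64/35, a_1 = -1/5, a_2 = -19/7, so
  g(x) = -19*x^2/7 - x/5 - 64/35.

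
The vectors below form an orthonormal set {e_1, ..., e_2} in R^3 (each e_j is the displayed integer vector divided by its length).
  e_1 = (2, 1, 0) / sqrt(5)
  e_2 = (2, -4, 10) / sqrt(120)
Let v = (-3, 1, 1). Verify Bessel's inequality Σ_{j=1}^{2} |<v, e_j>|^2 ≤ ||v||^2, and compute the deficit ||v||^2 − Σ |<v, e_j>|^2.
Σ |<v, e_j>|^2 = 5; ||v||^2 = 11; deficit = 6

Write each e_j = u_j / sqrt(<u_j, u_j>) where u_j is the displayed integer vector. Then <v, e_j> = <v, u_j> / sqrt(<u_j, u_j>), so |<v, e_j>|^2 = <v, u_j>^2 / <u_j, u_j>.
Coefficients: <v, e_1> = -5/sqrt(5), <v, e_2> = 0/sqrt(120).
Square and sum: Σ |<v, e_j>|^2 = 5.
Compute ||v||^2 = v·v = 11.
Deficit = 11 − 5 = 6 ≥ 0, confirming Bessel's inequality. (The deficit equals ||v − Σ <v,e_j> e_j||^2, the squared distance from v to span{e_j}.)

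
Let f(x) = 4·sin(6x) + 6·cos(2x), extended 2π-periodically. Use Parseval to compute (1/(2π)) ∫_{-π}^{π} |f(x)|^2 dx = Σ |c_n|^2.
Σ |c_n|^2 = 26

Expand |f|^2 and use orthogonality of {sin(nx), cos(mx)} on [-π, π]:
  ∫_{-π}^{π} sin(nx)^2 dx = π, ∫ cos(mx)^2 dx = π, and cross terms integrate to 0.
So ∫_{-π}^{π} f(x)^2 dx = 4^2 · π + 6^2 · π = (16 + 36)π.
Divide by 2π: (16 + 36)/2 = 26.
By Parseval, this equals Σ |c_n|^2.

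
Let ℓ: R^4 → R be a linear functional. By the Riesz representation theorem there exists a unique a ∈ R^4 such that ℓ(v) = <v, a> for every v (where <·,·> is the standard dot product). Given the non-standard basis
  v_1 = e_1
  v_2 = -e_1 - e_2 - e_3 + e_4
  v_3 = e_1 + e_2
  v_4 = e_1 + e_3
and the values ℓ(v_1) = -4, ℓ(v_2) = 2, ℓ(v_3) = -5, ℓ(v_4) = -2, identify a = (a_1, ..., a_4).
a = (-4, -1, 2, -1)

Write a = (a_1, ..., a_4) in the standard basis. For each basis vector v_i, ℓ(v_i) = <v_i, a> is a linear equation in the a_j's. Collect the n equations into a matrix system V a = ℓ, where row i of V is v_i (expressed in the standard basis). Since V is invertible (lower-triangular with 1s on the diagonal, up to permutation), solve by back-substitution:
  V =
[[1, 0, 0, 0],
 [-1, -1, -1, 1],
 [1, 1, 0, 0],
 [1, 0, 1, 0]]
  V a = (-4, 2, -5, -2)
Solving gives a = (-4, -1, 2, -1).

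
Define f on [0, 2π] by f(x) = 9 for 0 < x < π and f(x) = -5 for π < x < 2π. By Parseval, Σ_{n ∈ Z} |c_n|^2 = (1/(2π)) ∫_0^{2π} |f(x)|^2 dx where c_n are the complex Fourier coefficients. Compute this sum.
Σ |c_n|^2 = 53

Parseval equates the L^2 energy of f (normalised by 1/(2π)) with the ℓ^2 sum of its Fourier coefficients: (1/(2π)) ∫_0^{2π} |f|^2 = Σ |c_n|^2.
Compute the left side: (1/(2π)) [∫_0^π 9^2 dx + ∫_π^{2π} (-5)^2 dx] = (1/(2π)) · (81π + 25π) = (81 + 25)/2 = 53.
So Σ_{n ∈ Z} |c_n|^2 = 53.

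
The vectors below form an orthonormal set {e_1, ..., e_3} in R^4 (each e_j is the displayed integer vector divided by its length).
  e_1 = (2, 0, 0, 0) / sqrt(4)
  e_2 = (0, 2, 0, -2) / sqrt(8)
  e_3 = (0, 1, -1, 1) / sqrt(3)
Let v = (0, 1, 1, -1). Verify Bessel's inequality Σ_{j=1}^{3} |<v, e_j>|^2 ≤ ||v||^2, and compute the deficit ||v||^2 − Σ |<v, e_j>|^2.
Σ |<v, e_j>|^2 = 7/3; ||v||^2 = 3; deficit = 2/3

Write each e_j = u_j / sqrt(<u_j, u_j>) where u_j is the displayed integer vector. Then <v, e_j> = <v, u_j> / sqrt(<u_j, u_j>), so |<v, e_j>|^2 = <v, u_j>^2 / <u_j, u_j>.
Coefficients: <v, e_1> = 0/sqrt(4), <v, e_2> = 4/sqrt(8), <v, e_3> = -1/sqrt(3).
Square and sum: Σ |<v, e_j>|^2 = 7/3.
Compute ||v||^2 = v·v = 3.
Deficit = 3 − 7/3 = 2/3 ≥ 0, confirming Bessel's inequality. (The deficit equals ||v − Σ <v,e_j> e_j||^2, the squared distance from v to span{e_j}.)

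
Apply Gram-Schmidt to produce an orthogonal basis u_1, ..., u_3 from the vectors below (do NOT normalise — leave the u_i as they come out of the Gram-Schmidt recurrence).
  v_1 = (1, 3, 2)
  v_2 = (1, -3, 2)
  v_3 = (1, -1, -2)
Orthogonal basis:
  u_1 = (1, 3, 2)
  u_2 = (9/7, -15/7, 18/7)
  u_3 = (8/5, 0, -4/5)

Apply the Gram-Schmidt recurrence
  u_1 = v_1
  u_i = v_i − Σ_{j<i} ((v_i · u_j) / (u_j · u_j)) · u_j.

Step by step this gives:
  u_1 = (1, 3, 2)
  u_2 = (9/7, -15/7, 18/7)
  u_3 = (8/5, 0, -4/5)

Orthogonality check:
  u_2 · u_1 = 0 (should be 0)
  u_3 · u_1 = 0 (should be 0)
  u_3 · u_2 = 0 (should be 0)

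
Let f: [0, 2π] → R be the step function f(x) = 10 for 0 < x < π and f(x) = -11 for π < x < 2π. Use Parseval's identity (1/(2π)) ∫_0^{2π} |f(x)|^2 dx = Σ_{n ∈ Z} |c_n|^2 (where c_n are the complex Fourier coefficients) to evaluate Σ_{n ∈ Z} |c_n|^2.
Σ |c_n|^2 = 221/2

Parseval equates the L^2 energy of f (normalised by 1/(2π)) with the ℓ^2 sum of its Fourier coefficients: (1/(2π)) ∫_0^{2π} |f|^2 = Σ |c_n|^2.
Compute the left side: (1/(2π)) [∫_0^π 10^2 dx + ∫_π^{2π} (-11)^2 dx] = (1/(2π)) · (100π + 121π) = (100 + 121)/2 = 221/2.
So Σ_{n ∈ Z} |c_n|^2 = 221/2.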